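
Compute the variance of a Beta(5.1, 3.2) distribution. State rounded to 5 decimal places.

α+β = 8.3 and αβ = 16.32, so Var = αβ/[(α+β)²(α+β+1)] = 16.32/640.677 = 0.02547.

0.02547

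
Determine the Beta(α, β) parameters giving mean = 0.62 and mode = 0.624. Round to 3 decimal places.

α = 38.440, β = 23.560

With s = α+β: μ = α/s and mode = (α−1)/(s−2). Eliminating α = μs,
μs − 1 = m(s−2) ⇒ s(μ−m) = 1−2m ⇒ s = -0.248/-0.004 = 62.0000.
So α = μs = 38.440, β = (1−μ)s = 23.560.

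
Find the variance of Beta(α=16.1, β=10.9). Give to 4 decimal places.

0.0086

μ = 16.1/27.0 = 0.596296; Var = μ(1−μ)/(α+β+1) = 0.2407270/28.0 = 0.0086.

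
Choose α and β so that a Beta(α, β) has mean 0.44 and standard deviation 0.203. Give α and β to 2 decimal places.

α = 2.19, β = 2.79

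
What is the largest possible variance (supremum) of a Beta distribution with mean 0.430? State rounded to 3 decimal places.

0.245

For fixed mean μ the Beta variance is μ(1−μ)/(α+β+1), increasing as α+β decreases.
Its least upper bound (not attained) is μ(1−μ) = 0.430·0.570 = 0.245.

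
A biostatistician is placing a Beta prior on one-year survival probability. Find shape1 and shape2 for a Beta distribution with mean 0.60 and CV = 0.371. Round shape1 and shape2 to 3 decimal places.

shape1 = 2.306, shape2 = 1.537

Var = (CV·μ)² = (0.371×0.60)² = 0.049551.
shape1+shape2 = μ(1−μ)/Var − 1 = 0.2400/0.049551 − 1 = 3.8435.
Thus shape1 = 0.60·3.8435 = 2.306 and shape2 = 0.40·3.8435 = 1.537.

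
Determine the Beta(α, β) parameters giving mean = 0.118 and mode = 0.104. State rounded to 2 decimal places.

With s = α+β: μ = α/s and mode = (α−1)/(s−2). Eliminating α = μs,
μs − 1 = m(s−2) ⇒ s(μ−m) = 1−2m ⇒ s = 0.792/0.014 = 56.5714.
So α = μs = 6.68, β = (1−μ)s = 49.90.

α = 6.68, β = 49.90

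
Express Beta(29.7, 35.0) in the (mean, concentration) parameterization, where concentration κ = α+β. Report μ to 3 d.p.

κ = α+β = 29.7+35.0 = 64.7; μ = α/κ = 29.7/64.7 = 0.459.

μ = 0.459, κ = 64.7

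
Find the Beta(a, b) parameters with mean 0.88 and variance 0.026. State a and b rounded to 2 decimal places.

a = 2.69, b = 0.37

By moment matching, a+b = μ(1−μ)/σ² − 1 = (0.88·0.12)/0.026 − 1 = 4.0615 − 1 = 3.0615.
Since a/(a+b) = μ, a = 0.88·3.0615 = 2.69 and b = 0.12·3.0615 = 0.37.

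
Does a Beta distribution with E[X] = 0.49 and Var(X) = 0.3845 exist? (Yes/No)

No

For any Beta, Var(X) < E[X]·(1−E[X]).
Here μ(1−μ) = 0.49×0.51 = 0.2499, and 0.3845 ≥ 0.2499.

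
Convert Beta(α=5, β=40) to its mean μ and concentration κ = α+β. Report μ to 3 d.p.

κ = α+β = 5+40 = 45; μ = α/κ = 5/45 = 0.111.

μ = 0.111, κ = 45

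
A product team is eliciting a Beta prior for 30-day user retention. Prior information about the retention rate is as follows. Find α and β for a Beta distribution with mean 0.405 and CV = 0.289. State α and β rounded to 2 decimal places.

Var = (CV·μ)² = (0.289×0.405)² = 0.013700.
α+β = μ(1−μ)/Var − 1 = 0.240975/0.013700 − 1 = 16.5900.
Thus α = 0.405·16.5900 = 6.72 and β = 0.595·16.5900 = 9.87.

α = 6.72, β = 9.87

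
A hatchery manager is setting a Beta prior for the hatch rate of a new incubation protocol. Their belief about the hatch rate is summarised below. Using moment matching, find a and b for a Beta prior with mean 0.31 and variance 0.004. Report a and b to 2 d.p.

a = 16.27, b = 36.21

Write ν = a+b; then a = μν and Var = μ(1−μ)/(ν+1).
ν = μ(1−μ)/Var − 1 = 0.2139/0.004 − 1 = 52.4750.
a = 0.31·52.4750 = 16.27, b = 0.69·52.4750 = 36.21.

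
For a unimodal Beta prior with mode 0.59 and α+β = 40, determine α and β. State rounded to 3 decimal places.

For α,β>1 the mode is (α−1)/(α+β−2), so α = mode·(κ−2)+1 = 0.59×38+1 = 23.420.
And β = (1−mode)·(κ−2)+1 = 0.41×38+1 = 16.580.

α = 23.420, β = 16.580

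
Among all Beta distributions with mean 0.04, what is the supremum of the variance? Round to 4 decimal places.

0.0384

For fixed mean μ the Beta variance is μ(1−μ)/(α+β+1), increasing as α+β decreases.
Its least upper bound (not attained) is μ(1−μ) = 0.04·0.96 = 0.0384.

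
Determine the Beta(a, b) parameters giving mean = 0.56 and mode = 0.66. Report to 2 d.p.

a = 1.79, b = 1.41

With s = a+b: μ = a/s and mode = (a−1)/(s−2). Eliminating a = μs,
μs − 1 = m(s−2) ⇒ s(μ−m) = 1−2m ⇒ s = -0.32/-0.10 = 3.2000.
So a = μs = 1.79, b = (1−μ)s = 1.41.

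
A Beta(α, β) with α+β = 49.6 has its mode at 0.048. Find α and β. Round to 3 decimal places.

α = 3.285, β = 46.315

Mode = (α−1)/(κ−2) with κ = α+β, so α−1 = 0.048·47.6 = 2.285.
α = 3.285; β = κ − α = 46.315.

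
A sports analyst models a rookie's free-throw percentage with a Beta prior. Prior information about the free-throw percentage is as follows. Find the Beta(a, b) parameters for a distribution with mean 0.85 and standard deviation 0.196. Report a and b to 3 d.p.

First σ² = 0.038416. Setting a = μn, b = (1−μ)n with n = a+b,
μ(1−μ)/(n+1) = 0.038416 ⇒ n+1 = 0.1275/0.038416 = 3.3189 ⇒ n = 2.3189.
Hence a = 0.85×2.3189 = 1.971, b = 0.15×2.3189 = 0.348.

a = 1.971, b = 0.348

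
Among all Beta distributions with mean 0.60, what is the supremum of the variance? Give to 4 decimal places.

Var = μ(1−μ)/(α+β+1), which approaches μ(1−μ) as α+β → 0.
So the supremum is μ(1−μ) = 0.60×0.40 = 0.2400.

0.2400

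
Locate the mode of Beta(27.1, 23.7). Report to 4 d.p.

0.5348

With α,β > 1, mode = (α−1)/(α+β−2) = 26.1/48.8 = 0.5348.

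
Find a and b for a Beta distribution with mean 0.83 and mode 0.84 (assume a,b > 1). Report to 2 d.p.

a = 56.44, b = 11.56

Let s = a+b. Mean gives a = μs = 0.83s; mode gives (a−1)/(s−2) = 0.84.
Substituting: 0.83s − 1 = 0.84(s−2) = 0.84s − 1.68, so -0.01s = -0.68 and s = 68.0000.
Then a = 0.83×68.0000 = 56.44 and b = s−a = 11.56.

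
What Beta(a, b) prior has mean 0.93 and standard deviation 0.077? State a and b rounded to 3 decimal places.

σ² = 0.077² = 0.005929.
With s = a+b, Var = μ(1−μ)/(s+1), so s+1 = (0.93×0.07)/0.005929 = 10.9799 and s = 9.9799.
a = μs = 9.281, b = (1−μ)s = 0.699.

a = 9.281, b = 0.699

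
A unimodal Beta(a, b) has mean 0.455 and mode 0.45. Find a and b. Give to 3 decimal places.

a = 9.100, b = 10.900

Let s = a+b. Mean gives a = μs = 0.455s; mode gives (a−1)/(s−2) = 0.45.
Substituting: 0.455s − 1 = 0.45(s−2) = 0.45s − 0.90, so 0.005s = 0.10 and s = 20.0000.
Then a = 0.455×20.0000 = 9.100 and b = s−a = 10.900.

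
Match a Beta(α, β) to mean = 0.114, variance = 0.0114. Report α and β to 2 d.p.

α = 0.90, β = 6.96

Let s = α+β. The Beta variance is μ(1−μ)/(s+1).
So s+1 = μ(1−μ)/σ² = (0.114×0.886)/0.0114 = 0.101004/0.0114 = 8.8600, giving s = 7.8600.
Then α = μs = 0.114×7.8600 = 0.90 and β = (1−μ)s = 0.886×7.8600 = 6.96.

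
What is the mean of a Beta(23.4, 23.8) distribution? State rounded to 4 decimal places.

0.4958

The Beta mean is α/(α+β) = 23.4/(23.4+23.8) = 0.4958.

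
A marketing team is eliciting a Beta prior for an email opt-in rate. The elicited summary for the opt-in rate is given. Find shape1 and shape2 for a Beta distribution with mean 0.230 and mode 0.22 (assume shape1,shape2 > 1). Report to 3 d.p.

shape1 = 12.880, shape2 = 43.120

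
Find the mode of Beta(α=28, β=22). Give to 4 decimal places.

With α,β > 1, mode = (α−1)/(α+β−2) = 27/48 = 0.5625.

0.5625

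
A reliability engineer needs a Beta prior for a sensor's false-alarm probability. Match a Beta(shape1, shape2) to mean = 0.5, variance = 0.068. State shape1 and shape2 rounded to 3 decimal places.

shape1 = 1.338, shape2 = 1.338

By moment matching, shape1+shape2 = μ(1−μ)/σ² − 1 = (0.5·0.5)/0.068 − 1 = 3.6765 − 1 = 2.6765.
Since shape1/(shape1+shape2) = μ, shape1 = 0.5·2.6765 = 1.338 and shape2 = 0.5·2.6765 = 1.338.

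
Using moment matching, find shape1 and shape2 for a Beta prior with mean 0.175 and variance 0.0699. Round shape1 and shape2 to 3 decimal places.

By moment matching, shape1+shape2 = μ(1−μ)/σ² − 1 = (0.175·0.825)/0.0699 − 1 = 2.0655 − 1 = 1.0655.
Since shape1/(shape1+shape2) = μ, shape1 = 0.175·1.0655 = 0.186 and shape2 = 0.825·1.0655 = 0.879.

shape1 = 0.186, shape2 = 0.879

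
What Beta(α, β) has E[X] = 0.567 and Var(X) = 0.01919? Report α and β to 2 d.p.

α = 6.69, β = 5.11

Write ν = α+β; then α = μν and Var = μ(1−μ)/(ν+1).
ν = μ(1−μ)/Var − 1 = 0.245511/0.01919 − 1 = 11.7937.
α = 0.567·11.7937 = 6.69, β = 0.433·11.7937 = 5.11.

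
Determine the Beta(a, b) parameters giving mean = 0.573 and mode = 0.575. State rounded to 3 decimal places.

a = 42.975, b = 32.025

With s = a+b: μ = a/s and mode = (a−1)/(s−2). Eliminating a = μs,
μs − 1 = m(s−2) ⇒ s(μ−m) = 1−2m ⇒ s = -0.150/-0.002 = 75.0000.
So a = μs = 42.975, b = (1−μ)s = 32.025.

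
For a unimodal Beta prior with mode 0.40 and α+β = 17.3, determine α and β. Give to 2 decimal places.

α = 7.12, β = 10.18

Mode = (α−1)/(κ−2) with κ = α+β, so α−1 = 0.40·15.3 = 6.12.
α = 7.12; β = κ − α = 10.18.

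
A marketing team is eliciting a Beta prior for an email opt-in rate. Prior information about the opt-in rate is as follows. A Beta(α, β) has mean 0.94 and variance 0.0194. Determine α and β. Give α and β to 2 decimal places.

Let s = α+β. The Beta variance is μ(1−μ)/(s+1).
So s+1 = μ(1−μ)/σ² = (0.94×0.06)/0.0194 = 0.0564/0.0194 = 2.9072, giving s = 1.9072.
Then α = μs = 0.94×1.9072 = 1.79 and β = (1−μ)s = 0.06×1.9072 = 0.11.

α = 1.79, β = 0.11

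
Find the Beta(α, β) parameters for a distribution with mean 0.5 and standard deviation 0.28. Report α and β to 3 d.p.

α = 1.094, β = 1.094

σ² = 0.28² = 0.0784.
With s = α+β, Var = μ(1−μ)/(s+1), so s+1 = (0.5×0.5)/0.0784 = 3.1888 and s = 2.1888.
α = μs = 1.094, β = (1−μ)s = 1.094.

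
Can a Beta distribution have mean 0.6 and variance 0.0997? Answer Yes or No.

A Beta with mean μ has variance μ(1−μ)/(α+β+1) < μ(1−μ).
Here μ(1−μ) = 0.6×0.4 = 0.24, and 0.0997 < 0.24.

Yes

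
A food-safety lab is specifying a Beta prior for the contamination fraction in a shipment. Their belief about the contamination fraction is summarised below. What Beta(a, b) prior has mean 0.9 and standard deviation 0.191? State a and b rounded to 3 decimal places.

a = 1.320, b = 0.147

First σ² = 0.036481. Setting a = μn, b = (1−μ)n with n = a+b,
μ(1−μ)/(n+1) = 0.036481 ⇒ n+1 = 0.09/0.036481 = 2.4670 ⇒ n = 1.4670.
Hence a = 0.9×1.4670 = 1.320, b = 0.1×1.4670 = 0.147.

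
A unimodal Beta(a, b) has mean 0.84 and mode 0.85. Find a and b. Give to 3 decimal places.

Let s = a+b. Mean gives a = μs = 0.84s; mode gives (a−1)/(s−2) = 0.85.
Substituting: 0.84s − 1 = 0.85(s−2) = 0.85s − 1.70, so -0.01s = -0.70 and s = 70.0000.
Then a = 0.84×70.0000 = 58.800 and b = s−a = 11.200.

a = 58.800, b = 11.200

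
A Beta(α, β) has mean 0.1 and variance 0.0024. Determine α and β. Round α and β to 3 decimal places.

α = 3.650, β = 32.850

Let s = α+β. The Beta variance is μ(1−μ)/(s+1).
So s+1 = μ(1−μ)/σ² = (0.1×0.9)/0.0024 = 0.09/0.0024 = 37.5000, giving s = 36.5000.
Then α = μs = 0.1×36.5000 = 3.650 and β = (1−μ)s = 0.9×36.5000 = 32.850.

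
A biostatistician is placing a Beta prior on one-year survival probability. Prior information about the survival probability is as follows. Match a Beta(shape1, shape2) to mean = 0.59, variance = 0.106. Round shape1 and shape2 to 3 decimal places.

shape1 = 0.756, shape2 = 0.526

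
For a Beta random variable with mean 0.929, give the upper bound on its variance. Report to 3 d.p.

0.066

For fixed mean μ the Beta variance is μ(1−μ)/(α+β+1), increasing as α+β decreases.
Its least upper bound (not attained) is μ(1−μ) = 0.929·0.071 = 0.066.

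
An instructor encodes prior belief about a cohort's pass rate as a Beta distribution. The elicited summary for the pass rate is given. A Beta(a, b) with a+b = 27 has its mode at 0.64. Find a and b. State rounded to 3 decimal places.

a = 17.000, b = 10.000

Since the density peak of Beta(a,b) is at (a−1)/(a+b−2),
a = 1 + 0.64(27−2) = 17.000 and b = 27 − 17.000 = 10.000.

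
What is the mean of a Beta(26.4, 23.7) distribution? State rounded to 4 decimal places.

0.5269

E[X] = α/(α+β) = 26.4/50.1 = 0.5269.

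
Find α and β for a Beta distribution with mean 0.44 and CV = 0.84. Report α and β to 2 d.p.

α = 0.35, β = 0.45

σ = CV·μ = 0.84×0.44 = 0.36960, so σ² = 0.136604.
s+1 = μ(1−μ)/σ² = 0.2464/0.136604 = 1.8038, so s = α+β = 0.8038.
α = μs = 0.35, β = (1−μ)s = 0.45.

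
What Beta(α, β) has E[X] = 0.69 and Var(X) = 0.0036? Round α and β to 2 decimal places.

α = 40.31, β = 18.11

Write ν = α+β; then α = μν and Var = μ(1−μ)/(ν+1).
ν = μ(1−μ)/Var − 1 = 0.2139/0.0036 − 1 = 58.4167.
α = 0.69·58.4167 = 40.31, β = 0.31·58.4167 = 18.11.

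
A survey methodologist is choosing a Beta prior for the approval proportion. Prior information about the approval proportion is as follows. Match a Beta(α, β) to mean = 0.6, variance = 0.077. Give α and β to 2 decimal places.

α = 1.27, β = 0.85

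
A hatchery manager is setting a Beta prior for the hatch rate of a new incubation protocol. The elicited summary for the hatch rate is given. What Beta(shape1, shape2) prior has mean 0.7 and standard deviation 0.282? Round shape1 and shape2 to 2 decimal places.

shape1 = 1.15, shape2 = 0.49

σ² = 0.282² = 0.079524.
With s = shape1+shape2, Var = μ(1−μ)/(s+1), so s+1 = (0.7×0.3)/0.079524 = 2.6407 and s = 1.6407.
shape1 = μs = 1.15, shape2 = (1−μ)s = 0.49.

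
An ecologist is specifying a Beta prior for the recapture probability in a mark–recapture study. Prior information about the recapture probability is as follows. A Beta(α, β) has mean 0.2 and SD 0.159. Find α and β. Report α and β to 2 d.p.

σ² = 0.159² = 0.025281.
With s = α+β, Var = μ(1−μ)/(s+1), so s+1 = (0.2×0.8)/0.025281 = 6.3289 and s = 5.3289.
α = μs = 1.07, β = (1−μ)s = 4.26.

α = 1.07, β = 4.26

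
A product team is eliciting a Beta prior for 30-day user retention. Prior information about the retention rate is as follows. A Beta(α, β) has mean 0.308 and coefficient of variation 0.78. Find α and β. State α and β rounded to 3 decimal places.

Var = (CV·μ)² = (0.78×0.308)² = 0.057715.
α+β = μ(1−μ)/Var − 1 = 0.213136/0.057715 − 1 = 2.6929.
Thus α = 0.308·2.6929 = 0.829 and β = 0.692·2.6929 = 1.863.

α = 0.829, β = 1.863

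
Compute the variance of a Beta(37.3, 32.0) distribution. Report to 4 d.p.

0.0035

Var = αβ/[(α+β)²(α+β+1)] = (37.3×32.0)/(69.3²×70.3) = 1193.60/337615.047 = 0.0035.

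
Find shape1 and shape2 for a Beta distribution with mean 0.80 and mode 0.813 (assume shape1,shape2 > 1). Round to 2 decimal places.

With s = shape1+shape2: μ = shape1/s and mode = (shape1−1)/(s−2). Eliminating shape1 = μs,
μs − 1 = m(s−2) ⇒ s(μ−m) = 1−2m ⇒ s = -0.626/-0.013 = 48.1538.
So shape1 = μs = 38.52, shape2 = (1−μ)s = 9.63.

shape1 = 38.52, shape2 = 9.63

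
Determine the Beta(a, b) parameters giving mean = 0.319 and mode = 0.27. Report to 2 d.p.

a = 2.99, b = 6.39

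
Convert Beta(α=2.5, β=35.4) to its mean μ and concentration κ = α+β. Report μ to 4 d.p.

κ = α+β = 2.5+35.4 = 37.9; μ = α/κ = 2.5/37.9 = 0.0660.

μ = 0.0660, κ = 37.9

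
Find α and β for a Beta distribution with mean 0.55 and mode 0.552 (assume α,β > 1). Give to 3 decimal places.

Let s = α+β. Mean gives α = μs = 0.55s; mode gives (α−1)/(s−2) = 0.552.
Substituting: 0.55s − 1 = 0.552(s−2) = 0.552s − 1.104, so -0.002s = -0.104 and s = 52.0000.
Then α = 0.55×52.0000 = 28.600 and β = s−α = 23.400.

α = 28.600, β = 23.400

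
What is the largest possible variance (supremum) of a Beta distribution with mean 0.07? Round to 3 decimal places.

For fixed mean μ the Beta variance is μ(1−μ)/(α+β+1), increasing as α+β decreases.
Its least upper bound (not attained) is μ(1−μ) = 0.07·0.93 = 0.065.

0.065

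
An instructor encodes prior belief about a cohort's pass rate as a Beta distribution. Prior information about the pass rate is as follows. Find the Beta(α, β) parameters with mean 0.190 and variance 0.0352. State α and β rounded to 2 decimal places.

α = 0.64, β = 2.73

Write ν = α+β; then α = μν and Var = μ(1−μ)/(ν+1).
ν = μ(1−μ)/Var − 1 = 0.153900/0.0352 − 1 = 3.3722.
α = 0.190·3.3722 = 0.64, β = 0.810·3.3722 = 2.73.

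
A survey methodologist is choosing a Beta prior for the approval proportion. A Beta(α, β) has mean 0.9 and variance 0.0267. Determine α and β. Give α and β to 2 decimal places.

By moment matching, α+β = μ(1−μ)/σ² − 1 = (0.9·0.1)/0.0267 − 1 = 3.3708 − 1 = 2.3708.
Since α/(α+β) = μ, α = 0.9·2.3708 = 2.13 and β = 0.1·2.3708 = 0.24.

α = 2.13, β = 0.24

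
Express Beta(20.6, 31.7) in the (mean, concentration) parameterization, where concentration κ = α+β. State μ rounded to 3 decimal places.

κ = α+β = 20.6+31.7 = 52.3; μ = α/κ = 20.6/52.3 = 0.394.

μ = 0.394, κ = 52.3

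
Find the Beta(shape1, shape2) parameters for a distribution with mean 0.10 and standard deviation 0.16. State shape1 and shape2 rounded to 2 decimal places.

shape1 = 0.25, shape2 = 2.26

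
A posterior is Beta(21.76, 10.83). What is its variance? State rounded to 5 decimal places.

0.00661

α+β = 32.59 and αβ = 235.6608, so Var = αβ/[(α+β)²(α+β+1)] = 235.6608/35676.211079 = 0.00661.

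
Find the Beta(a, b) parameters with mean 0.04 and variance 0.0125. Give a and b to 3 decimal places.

Write ν = a+b; then a = μν and Var = μ(1−μ)/(ν+1).
ν = μ(1−μ)/Var − 1 = 0.0384/0.0125 − 1 = 2.0720.
a = 0.04·2.0720 = 0.083, b = 0.96·2.0720 = 1.989.

a = 0.083, b = 1.989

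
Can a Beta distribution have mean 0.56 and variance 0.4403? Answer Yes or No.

The Beta variance bound is σ² < μ(1−μ).
Here μ(1−μ) = 0.56×0.44 = 0.2464, and 0.4403 ≥ 0.2464.

No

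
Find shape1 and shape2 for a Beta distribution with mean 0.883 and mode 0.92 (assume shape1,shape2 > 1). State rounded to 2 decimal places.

With s = shape1+shape2: μ = shape1/s and mode = (shape1−1)/(s−2). Eliminating shape1 = μs,
μs − 1 = m(s−2) ⇒ s(μ−m) = 1−2m ⇒ s = -0.84/-0.037 = 22.7027.
So shape1 = μs = 20.05, shape2 = (1−μ)s = 2.66.

shape1 = 20.05, shape2 = 2.66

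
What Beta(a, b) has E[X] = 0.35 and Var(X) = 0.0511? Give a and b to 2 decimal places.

a = 1.21, b = 2.24

Let s = a+b. The Beta variance is μ(1−μ)/(s+1).
So s+1 = μ(1−μ)/σ² = (0.35×0.65)/0.0511 = 0.2275/0.0511 = 4.4521, giving s = 3.4521.
Then a = μs = 0.35×3.4521 = 1.21 and b = (1−μ)s = 0.65×3.4521 = 2.24.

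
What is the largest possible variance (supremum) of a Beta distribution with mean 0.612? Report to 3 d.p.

0.237

For fixed mean μ the Beta variance is μ(1−μ)/(α+β+1), increasing as α+β decreases.
Its least upper bound (not attained) is μ(1−μ) = 0.612·0.388 = 0.237.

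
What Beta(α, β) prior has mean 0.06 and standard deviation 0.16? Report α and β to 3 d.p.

Variance = 0.16² = 0.0256. The moment-matching identity α+β = μ(1−μ)/Var − 1 gives
α+β = 0.0564/0.0256 − 1 = 1.2031, so α = μ·1.2031 = 0.072 and β = (1−μ)·1.2031 = 1.131.

α = 0.072, β = 1.131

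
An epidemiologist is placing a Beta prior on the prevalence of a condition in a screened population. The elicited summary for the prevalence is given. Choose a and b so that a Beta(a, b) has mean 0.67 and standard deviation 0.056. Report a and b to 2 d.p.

a = 46.57, b = 22.94

σ² = 0.056² = 0.003136.
With s = a+b, Var = μ(1−μ)/(s+1), so s+1 = (0.67×0.33)/0.003136 = 70.5038 and s = 69.5038.
a = μs = 46.57, b = (1−μ)s = 22.94.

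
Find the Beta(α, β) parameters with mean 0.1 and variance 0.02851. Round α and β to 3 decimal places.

α = 0.216, β = 1.941

Write ν = α+β; then α = μν and Var = μ(1−μ)/(ν+1).
ν = μ(1−μ)/Var − 1 = 0.09/0.02851 − 1 = 2.1568.
α = 0.1·2.1568 = 0.216, β = 0.9·2.1568 = 1.941.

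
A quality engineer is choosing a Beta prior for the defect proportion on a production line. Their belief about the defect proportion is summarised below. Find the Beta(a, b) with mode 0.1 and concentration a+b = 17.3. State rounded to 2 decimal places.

a = 2.53, b = 14.77

For a,b>1 the mode is (a−1)/(a+b−2), so a = mode·(κ−2)+1 = 0.1×15.3+1 = 2.53.
And b = (1−mode)·(κ−2)+1 = 0.9×15.3+1 = 14.77.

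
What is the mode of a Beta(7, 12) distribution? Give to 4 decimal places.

The density x^(α−1)(1−x)^(β−1) is maximised at (α−1)/(α+β−2) = 6/17 = 0.3529.

0.3529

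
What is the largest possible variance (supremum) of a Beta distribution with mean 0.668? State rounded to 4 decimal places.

Var = μ(1−μ)/(α+β+1), which approaches μ(1−μ) as α+β → 0.
So the supremum is μ(1−μ) = 0.668×0.332 = 0.2218.

0.2218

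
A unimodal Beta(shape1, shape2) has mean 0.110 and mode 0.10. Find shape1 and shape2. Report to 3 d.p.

shape1 = 8.800, shape2 = 71.200

With s = shape1+shape2: μ = shape1/s and mode = (shape1−1)/(s−2). Eliminating shape1 = μs,
μs − 1 = m(s−2) ⇒ s(μ−m) = 1−2m ⇒ s = 0.80/0.010 = 80.0000.
So shape1 = μs = 8.800, shape2 = (1−μ)s = 71.200.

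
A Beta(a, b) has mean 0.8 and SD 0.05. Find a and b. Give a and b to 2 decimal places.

a = 50.40, b = 12.60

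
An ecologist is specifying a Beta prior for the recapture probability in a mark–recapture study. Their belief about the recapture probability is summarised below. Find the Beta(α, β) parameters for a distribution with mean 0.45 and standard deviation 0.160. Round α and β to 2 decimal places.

σ² = 0.160² = 0.025600.
With s = α+β, Var = μ(1−μ)/(s+1), so s+1 = (0.45×0.55)/0.025600 = 9.6680 and s = 8.6680.
α = μs = 3.90, β = (1−μ)s = 4.77.

α = 3.90, β = 4.77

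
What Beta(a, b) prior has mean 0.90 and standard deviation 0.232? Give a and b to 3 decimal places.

a = 0.605, b = 0.067

First σ² = 0.053824. Setting a = μn, b = (1−μ)n with n = a+b,
μ(1−μ)/(n+1) = 0.053824 ⇒ n+1 = 0.0900/0.053824 = 1.6721 ⇒ n = 0.6721.
Hence a = 0.90×0.6721 = 0.605, b = 0.10×0.6721 = 0.067.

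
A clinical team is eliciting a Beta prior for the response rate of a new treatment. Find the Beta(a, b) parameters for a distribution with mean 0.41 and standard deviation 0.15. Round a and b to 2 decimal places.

a = 4.00, b = 5.75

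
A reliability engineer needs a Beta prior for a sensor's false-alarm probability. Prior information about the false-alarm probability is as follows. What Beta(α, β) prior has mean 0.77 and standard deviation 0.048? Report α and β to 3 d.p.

Variance = 0.048² = 0.002304. The moment-matching identity α+β = μ(1−μ)/Var − 1 gives
α+β = 0.1771/0.002304 − 1 = 75.8663, so α = μ·75.8663 = 58.417 and β = (1−μ)·75.8663 = 17.449.

α = 58.417, β = 17.449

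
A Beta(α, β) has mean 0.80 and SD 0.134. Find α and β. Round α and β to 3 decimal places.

α = 6.329, β = 1.582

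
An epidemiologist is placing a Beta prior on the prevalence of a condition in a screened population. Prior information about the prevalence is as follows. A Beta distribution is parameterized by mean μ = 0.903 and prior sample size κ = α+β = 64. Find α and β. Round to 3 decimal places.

α = 57.792, β = 6.208

Split κ in proportion μ : (1−μ): α = 0.903·64 = 57.792, β = 64 − 57.792 = 6.208.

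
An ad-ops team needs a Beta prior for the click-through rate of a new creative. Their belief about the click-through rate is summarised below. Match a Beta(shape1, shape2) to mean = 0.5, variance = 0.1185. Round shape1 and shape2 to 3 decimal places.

shape1 = 0.555, shape2 = 0.555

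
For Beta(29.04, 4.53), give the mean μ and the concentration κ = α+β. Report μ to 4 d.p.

μ = 0.8651, κ = 33.57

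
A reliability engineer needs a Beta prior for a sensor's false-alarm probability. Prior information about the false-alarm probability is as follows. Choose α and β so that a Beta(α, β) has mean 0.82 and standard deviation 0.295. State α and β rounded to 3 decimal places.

First σ² = 0.087025. Setting α = μn, β = (1−μ)n with n = α+β,
μ(1−μ)/(n+1) = 0.087025 ⇒ n+1 = 0.1476/0.087025 = 1.6961 ⇒ n = 0.6961.
Hence α = 0.82×0.6961 = 0.571, β = 0.18×0.6961 = 0.125.

α = 0.571, β = 0.125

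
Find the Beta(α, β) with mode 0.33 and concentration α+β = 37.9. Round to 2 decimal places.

α = 12.85, β = 25.05

Since the density peak of Beta(α,β) is at (α−1)/(α+β−2),
α = 1 + 0.33(37.9−2) = 12.85 and β = 37.9 − 12.85 = 25.05.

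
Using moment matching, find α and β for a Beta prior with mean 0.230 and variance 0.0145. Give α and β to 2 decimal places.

α = 2.58, β = 8.63

Let s = α+β. The Beta variance is μ(1−μ)/(s+1).
So s+1 = μ(1−μ)/σ² = (0.230×0.770)/0.0145 = 0.177100/0.0145 = 12.2138, giving s = 11.2138.
Then α = μs = 0.230×11.2138 = 2.58 and β = (1−μ)s = 0.770×11.2138 = 8.63.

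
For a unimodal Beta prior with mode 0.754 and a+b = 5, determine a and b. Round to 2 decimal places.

Since the density peak of Beta(a,b) is at (a−1)/(a+b−2),
a = 1 + 0.754(5−2) = 3.26 and b = 5 − 3.26 = 1.74.

a = 3.26, b = 1.74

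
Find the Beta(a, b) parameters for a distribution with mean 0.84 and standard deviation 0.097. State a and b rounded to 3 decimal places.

σ² = 0.097² = 0.009409.
With s = a+b, Var = μ(1−μ)/(s+1), so s+1 = (0.84×0.16)/0.009409 = 14.2842 and s = 13.2842.
a = μs = 11.159, b = (1−μ)s = 2.125.

a = 11.159, b = 2.125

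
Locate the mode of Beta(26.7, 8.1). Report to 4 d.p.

0.7835

The density x^(α−1)(1−x)^(β−1) is maximised at (α−1)/(α+β−2) = 25.7/32.8 = 0.7835.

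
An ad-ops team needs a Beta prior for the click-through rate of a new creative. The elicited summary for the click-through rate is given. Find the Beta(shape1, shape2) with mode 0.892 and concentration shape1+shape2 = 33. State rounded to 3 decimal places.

For shape1,shape2>1 the mode is (shape1−1)/(shape1+shape2−2), so shape1 = mode·(κ−2)+1 = 0.892×31+1 = 28.652.
And shape2 = (1−mode)·(κ−2)+1 = 0.108×31+1 = 4.348.

shape1 = 28.652, shape2 = 4.348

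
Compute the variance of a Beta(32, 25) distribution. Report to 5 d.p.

μ = 32/57 = 0.561404; Var = μ(1−μ)/(α+β+1) = 0.2462296/58 = 0.00425.

0.00425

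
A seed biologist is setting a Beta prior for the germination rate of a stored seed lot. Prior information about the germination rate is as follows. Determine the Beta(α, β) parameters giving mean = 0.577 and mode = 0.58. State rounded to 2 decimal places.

With s = α+β: μ = α/s and mode = (α−1)/(s−2). Eliminating α = μs,
μs − 1 = m(s−2) ⇒ s(μ−m) = 1−2m ⇒ s = -0.16/-0.003 = 53.3333.
So α = μs = 30.77, β = (1−μ)s = 22.56.

α = 30.77, β = 22.56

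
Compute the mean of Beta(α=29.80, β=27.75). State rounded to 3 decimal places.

0.518

The Beta mean is α/(α+β) = 29.80/(29.80+27.75) = 0.518.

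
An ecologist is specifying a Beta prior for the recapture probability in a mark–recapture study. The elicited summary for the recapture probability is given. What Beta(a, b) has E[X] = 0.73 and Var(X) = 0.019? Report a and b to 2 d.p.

a = 6.84, b = 2.53

Write ν = a+b; then a = μν and Var = μ(1−μ)/(ν+1).
ν = μ(1−μ)/Var − 1 = 0.1971/0.019 − 1 = 9.3737.
a = 0.73·9.3737 = 6.84, b = 0.27·9.3737 = 2.53.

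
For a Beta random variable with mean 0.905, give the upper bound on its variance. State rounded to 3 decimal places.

0.086

For fixed mean μ the Beta variance is μ(1−μ)/(α+β+1), increasing as α+β decreases.
Its least upper bound (not attained) is μ(1−μ) = 0.905·0.095 = 0.086.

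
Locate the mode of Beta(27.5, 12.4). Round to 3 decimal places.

The density x^(α−1)(1−x)^(β−1) is maximised at (α−1)/(α+β−2) = 26.5/37.9 = 0.699.

0.699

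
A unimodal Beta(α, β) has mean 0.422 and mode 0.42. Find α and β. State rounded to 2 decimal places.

α = 33.76, β = 46.24

With s = α+β: μ = α/s and mode = (α−1)/(s−2). Eliminating α = μs,
μs − 1 = m(s−2) ⇒ s(μ−m) = 1−2m ⇒ s = 0.16/0.002 = 80.0000.
So α = μs = 33.76, β = (1−μ)s = 46.24.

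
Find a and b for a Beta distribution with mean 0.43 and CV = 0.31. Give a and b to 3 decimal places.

a = 5.501, b = 7.292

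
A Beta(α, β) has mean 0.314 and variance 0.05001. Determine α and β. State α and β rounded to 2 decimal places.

α = 1.04, β = 2.27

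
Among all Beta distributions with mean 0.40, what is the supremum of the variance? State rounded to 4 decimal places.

For fixed mean μ the Beta variance is μ(1−μ)/(α+β+1), increasing as α+β decreases.
Its least upper bound (not attained) is μ(1−μ) = 0.40·0.60 = 0.2400.

0.2400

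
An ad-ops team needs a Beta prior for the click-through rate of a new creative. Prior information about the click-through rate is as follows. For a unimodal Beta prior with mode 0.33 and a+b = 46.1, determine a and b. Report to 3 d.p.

Since the density peak of Beta(a,b) is at (a−1)/(a+b−2),
a = 1 + 0.33(46.1−2) = 15.553 and b = 46.1 − 15.553 = 30.547.

a = 15.553, b = 30.547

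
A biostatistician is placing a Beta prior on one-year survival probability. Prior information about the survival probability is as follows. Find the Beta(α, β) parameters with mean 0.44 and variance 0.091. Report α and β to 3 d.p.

α = 0.751, β = 0.956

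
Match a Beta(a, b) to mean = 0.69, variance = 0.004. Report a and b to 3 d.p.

a = 36.208, b = 16.267

Write ν = a+b; then a = μν and Var = μ(1−μ)/(ν+1).
ν = μ(1−μ)/Var − 1 = 0.2139/0.004 − 1 = 52.4750.
a = 0.69·52.4750 = 36.208, b = 0.31·52.4750 = 16.267.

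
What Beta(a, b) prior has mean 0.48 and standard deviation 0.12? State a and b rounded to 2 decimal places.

σ² = 0.12² = 0.0144.
With s = a+b, Var = μ(1−μ)/(s+1), so s+1 = (0.48×0.52)/0.0144 = 17.3333 and s = 16.3333.
a = μs = 7.84, b = (1−μ)s = 8.49.

a = 7.84, b = 8.49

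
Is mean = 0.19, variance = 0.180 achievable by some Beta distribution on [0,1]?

A Beta with mean μ has variance μ(1−μ)/(α+β+1) < μ(1−μ).
Here μ(1−μ) = 0.19×0.81 = 0.1539, and 0.180 ≥ 0.1539.

No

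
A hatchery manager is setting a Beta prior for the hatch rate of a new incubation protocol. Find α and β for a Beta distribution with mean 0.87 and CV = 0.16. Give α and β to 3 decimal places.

α = 4.208, β = 0.629

σ = CV·μ = 0.16×0.87 = 0.13920, so σ² = 0.019377.
s+1 = μ(1−μ)/σ² = 0.1131/0.019377 = 5.8369, so s = α+β = 4.8369.
α = μs = 4.208, β = (1−μ)s = 0.629.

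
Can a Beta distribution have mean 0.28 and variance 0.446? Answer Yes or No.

No

For any Beta, Var(X) < E[X]·(1−E[X]).
Here μ(1−μ) = 0.28×0.72 = 0.2016, and 0.446 ≥ 0.2016.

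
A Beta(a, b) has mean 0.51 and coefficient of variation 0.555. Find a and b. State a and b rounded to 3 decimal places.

a = 1.081, b = 1.038

σ = CV·μ = 0.555×0.51 = 0.28305, so σ² = 0.080117.
s+1 = μ(1−μ)/σ² = 0.2499/0.080117 = 3.1192, so s = a+b = 2.1192.
a = μs = 1.081, b = (1−μ)s = 1.038.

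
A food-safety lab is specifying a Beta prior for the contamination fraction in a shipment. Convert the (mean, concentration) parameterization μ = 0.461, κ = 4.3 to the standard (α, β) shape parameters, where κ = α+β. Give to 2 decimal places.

α = μκ = 0.461×4.3 = 1.98 and β = (1−μ)κ = 0.539×4.3 = 2.32.

α = 1.98, β = 2.32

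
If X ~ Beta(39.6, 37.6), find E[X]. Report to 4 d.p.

The Beta mean is α/(α+β) = 39.6/(39.6+37.6) = 0.5130.

0.5130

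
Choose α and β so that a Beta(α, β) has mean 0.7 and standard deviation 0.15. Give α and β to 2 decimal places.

α = 5.83, β = 2.50

σ² = 0.15² = 0.0225.
With s = α+β, Var = μ(1−μ)/(s+1), so s+1 = (0.7×0.3)/0.0225 = 9.3333 and s = 8.3333.
α = μs = 5.83, β = (1−μ)s = 2.50.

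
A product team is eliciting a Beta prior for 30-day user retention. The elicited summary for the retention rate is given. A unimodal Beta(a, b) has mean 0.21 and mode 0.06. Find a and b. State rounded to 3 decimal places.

a = 1.232, b = 4.635

With s = a+b: μ = a/s and mode = (a−1)/(s−2). Eliminating a = μs,
μs − 1 = m(s−2) ⇒ s(μ−m) = 1−2m ⇒ s = 0.88/0.15 = 5.8667.
So a = μs = 1.232, b = (1−μ)s = 4.635.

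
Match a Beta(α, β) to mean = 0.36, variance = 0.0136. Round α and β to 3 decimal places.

α = 5.739, β = 10.202

Write ν = α+β; then α = μν and Var = μ(1−μ)/(ν+1).
ν = μ(1−μ)/Var − 1 = 0.2304/0.0136 − 1 = 15.9412.
α = 0.36·15.9412 = 5.739, β = 0.64·15.9412 = 10.202.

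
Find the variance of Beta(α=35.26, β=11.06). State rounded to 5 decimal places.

α+β = 46.32 and αβ = 389.9756, so Var = αβ/[(α+β)²(α+β+1)] = 389.9756/101527.066368 = 0.00384.

0.00384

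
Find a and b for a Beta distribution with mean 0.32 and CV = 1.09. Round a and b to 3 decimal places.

a = 0.252, b = 0.536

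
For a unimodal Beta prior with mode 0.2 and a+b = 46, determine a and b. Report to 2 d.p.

Mode = (a−1)/(κ−2) with κ = a+b, so a−1 = 0.2·44 = 8.80.
a = 9.80; b = κ − a = 36.20.

a = 9.80, b = 36.20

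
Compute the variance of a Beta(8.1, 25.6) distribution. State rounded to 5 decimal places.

0.00526

μ = 8.1/33.7 = 0.240356; Var = μ(1−μ)/(α+β+1) = 0.1825850/34.7 = 0.00526.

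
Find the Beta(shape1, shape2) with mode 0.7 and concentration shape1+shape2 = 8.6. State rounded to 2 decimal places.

shape1 = 5.62, shape2 = 2.98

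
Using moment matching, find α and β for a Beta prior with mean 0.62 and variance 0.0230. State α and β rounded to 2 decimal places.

Write ν = α+β; then α = μν and Var = μ(1−μ)/(ν+1).
ν = μ(1−μ)/Var − 1 = 0.2356/0.0230 − 1 = 9.2435.
α = 0.62·9.2435 = 5.73, β = 0.38·9.2435 = 3.51.

α = 5.73, β = 3.51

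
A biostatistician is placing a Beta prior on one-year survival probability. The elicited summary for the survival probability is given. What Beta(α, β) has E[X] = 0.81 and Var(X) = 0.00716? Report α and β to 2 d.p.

By moment matching, α+β = μ(1−μ)/σ² − 1 = (0.81·0.19)/0.00716 − 1 = 21.4944 − 1 = 20.4944.
Since α/(α+β) = μ, α = 0.81·20.4944 = 16.60 and β = 0.19·20.4944 = 3.89.

α = 16.60, β = 3.89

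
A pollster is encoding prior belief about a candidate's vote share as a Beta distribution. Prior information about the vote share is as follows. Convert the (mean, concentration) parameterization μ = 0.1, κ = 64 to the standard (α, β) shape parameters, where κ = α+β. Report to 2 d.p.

α = 6.40, β = 57.60

Split κ in proportion μ : (1−μ): α = 0.1·64 = 6.40, β = 64 − 6.40 = 57.60.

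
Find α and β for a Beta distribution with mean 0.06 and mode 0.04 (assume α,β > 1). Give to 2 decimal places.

With s = α+β: μ = α/s and mode = (α−1)/(s−2). Eliminating α = μs,
μs − 1 = m(s−2) ⇒ s(μ−m) = 1−2m ⇒ s = 0.92/0.02 = 46.0000.
So α = μs = 2.76, β = (1−μ)s = 43.24.

α = 2.76, β = 43.24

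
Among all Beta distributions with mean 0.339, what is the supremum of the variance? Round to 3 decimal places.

Var = μ(1−μ)/(α+β+1), which approaches μ(1−μ) as α+β → 0.
So the supremum is μ(1−μ) = 0.339×0.661 = 0.224.

0.224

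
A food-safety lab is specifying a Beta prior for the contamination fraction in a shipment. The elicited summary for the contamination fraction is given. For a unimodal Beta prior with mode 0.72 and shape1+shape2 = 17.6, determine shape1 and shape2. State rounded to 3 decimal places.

Mode = (shape1−1)/(κ−2) with κ = shape1+shape2, so shape1−1 = 0.72·15.6 = 11.232.
shape1 = 12.232; shape2 = κ − shape1 = 5.368.

shape1 = 12.232, shape2 = 5.368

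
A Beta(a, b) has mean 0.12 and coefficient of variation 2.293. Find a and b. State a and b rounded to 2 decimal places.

σ = CV·μ = 2.293×0.12 = 0.27516, so σ² = 0.075713.
s+1 = μ(1−μ)/σ² = 0.1056/0.075713 = 1.3947, so s = a+b = 0.3947.
a = μs = 0.05, b = (1−μ)s = 0.35.

a = 0.05, b = 0.35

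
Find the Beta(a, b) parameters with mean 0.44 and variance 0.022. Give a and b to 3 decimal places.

a = 4.488, b = 5.712

By moment matching, a+b = μ(1−μ)/σ² − 1 = (0.44·0.56)/0.022 − 1 = 11.2000 − 1 = 10.2000.
Since a/(a+b) = μ, a = 0.44·10.2000 = 4.488 and b = 0.56·10.2000 = 5.712.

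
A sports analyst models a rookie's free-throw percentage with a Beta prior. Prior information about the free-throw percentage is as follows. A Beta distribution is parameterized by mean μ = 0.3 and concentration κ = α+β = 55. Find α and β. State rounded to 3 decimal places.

α = 16.500, β = 38.500

Split κ in proportion μ : (1−μ): α = 0.3·55 = 16.500, β = 55 − 16.500 = 38.500.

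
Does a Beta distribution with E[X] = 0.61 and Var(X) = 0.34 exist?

No

The Beta variance bound is σ² < μ(1−μ).
Here μ(1−μ) = 0.61×0.39 = 0.2379, and 0.34 ≥ 0.2379.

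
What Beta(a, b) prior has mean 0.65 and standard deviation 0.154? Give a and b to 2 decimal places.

a = 5.59, b = 3.01

First σ² = 0.023716. Setting a = μn, b = (1−μ)n with n = a+b,
μ(1−μ)/(n+1) = 0.023716 ⇒ n+1 = 0.2275/0.023716 = 9.5927 ⇒ n = 8.5927.
Hence a = 0.65×8.5927 = 5.59, b = 0.35×8.5927 = 3.01.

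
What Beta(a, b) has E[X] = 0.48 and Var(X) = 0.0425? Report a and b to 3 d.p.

Write ν = a+b; then a = μν and Var = μ(1−μ)/(ν+1).
ν = μ(1−μ)/Var − 1 = 0.2496/0.0425 − 1 = 4.8729.
a = 0.48·4.8729 = 2.339, b = 0.52·4.8729 = 2.534.

a = 2.339, b = 2.534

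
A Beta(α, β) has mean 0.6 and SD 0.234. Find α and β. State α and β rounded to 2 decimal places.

Variance = 0.234² = 0.054756. The moment-matching identity α+β = μ(1−μ)/Var − 1 gives
α+β = 0.24/0.054756 − 1 = 3.3831, so α = μ·3.3831 = 2.03 and β = (1−μ)·3.3831 = 1.35.

α = 2.03, β = 1.35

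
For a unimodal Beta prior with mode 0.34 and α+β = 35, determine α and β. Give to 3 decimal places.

For α,β>1 the mode is (α−1)/(α+β−2), so α = mode·(κ−2)+1 = 0.34×33+1 = 12.220.
And β = (1−mode)·(κ−2)+1 = 0.66×33+1 = 22.780.

α = 12.220, β = 22.780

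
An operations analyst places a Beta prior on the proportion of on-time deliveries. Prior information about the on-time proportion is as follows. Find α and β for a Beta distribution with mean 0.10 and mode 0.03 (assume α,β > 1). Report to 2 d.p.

α = 1.34, β = 12.09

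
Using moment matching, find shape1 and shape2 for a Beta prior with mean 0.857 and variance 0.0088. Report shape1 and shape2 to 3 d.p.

By moment matching, shape1+shape2 = μ(1−μ)/σ² − 1 = (0.857·0.143)/0.0088 − 1 = 13.9262 − 1 = 12.9262.
Since shape1/(shape1+shape2) = μ, shape1 = 0.857·12.9262 = 11.078 and shape2 = 0.143·12.9262 = 1.848.

shape1 = 11.078, shape2 = 1.848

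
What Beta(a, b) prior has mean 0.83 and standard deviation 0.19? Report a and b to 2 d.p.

First σ² = 0.0361. Setting a = μn, b = (1−μ)n with n = a+b,
μ(1−μ)/(n+1) = 0.0361 ⇒ n+1 = 0.1411/0.0361 = 3.9086 ⇒ n = 2.9086.
Hence a = 0.83×2.9086 = 2.41, b = 0.17×2.9086 = 0.49.

a = 2.41, b = 0.49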